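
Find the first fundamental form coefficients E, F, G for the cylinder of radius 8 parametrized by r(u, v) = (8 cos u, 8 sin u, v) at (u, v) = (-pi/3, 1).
E = 64;  F = 0;  G = 1

Partials: r_u = (-8*sin(u), 8*cos(u), 0), r_v = (0, 0, 1). As functions of (u, v):
  E = r_u · r_u = 64,
  F = r_u · r_v = 0,
  G = r_v · r_v = 1.
Evaluating at (u, v) = (-pi/3, 1): E = 64, F = 0, G = 1.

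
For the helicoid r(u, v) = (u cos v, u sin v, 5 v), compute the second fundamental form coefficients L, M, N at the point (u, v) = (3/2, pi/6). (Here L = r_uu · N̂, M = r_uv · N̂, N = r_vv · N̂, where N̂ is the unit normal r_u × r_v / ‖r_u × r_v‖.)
L = 0;  M = -10*sqrt(109)/109;  N = 0

Compute the unit normal N̂(u, v) = (5*sin(v)/sqrt(u^2 + 25), -5*cos(v)/sqrt(u^2 + 25), u/sqrt(u^2 + 25)), and the second partials r_uu, r_uv, r_vv. Take dot products:
  L(u, v) = r_uu · N̂ = 0,
  M(u, v) = r_uv · N̂ = -5/sqrt(u^2 + 25),
  N(u, v) = r_vv · N̂ = 0.
Evaluating at (u, v) = (3/2, pi/6):
  L = 0, M = -10*sqrt(109)/109, N = 0.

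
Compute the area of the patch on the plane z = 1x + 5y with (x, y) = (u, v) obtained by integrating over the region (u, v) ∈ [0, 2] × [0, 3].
Area = 18*sqrt(3)

Area = ∫∫ √(EG − F²) du dv with √(EG − F²) = 3*sqrt(3). Integrating over [0, 2] × [0, 3] gives 18*sqrt(3).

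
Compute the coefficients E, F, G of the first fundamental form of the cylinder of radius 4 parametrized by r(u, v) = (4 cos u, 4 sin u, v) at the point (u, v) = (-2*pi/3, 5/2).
E = 16;  F = 0;  G = 1

Partials: r_u = (-4*sin(u), 4*cos(u), 0), r_v = (0, 0, 1). As functions of (u, v):
  E = r_u · r_u = 16,
  F = r_u · r_v = 0,
  G = r_v · r_v = 1.
Evaluating at (u, v) = (-2*pi/3, 5/2): E = 16, F = 0, G = 1.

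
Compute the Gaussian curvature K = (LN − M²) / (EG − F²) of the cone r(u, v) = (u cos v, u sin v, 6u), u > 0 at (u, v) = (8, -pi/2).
K = 0

Coefficients of the first fundamental form: E = 37, F = 0, G = u^2.
Coefficients of the second fundamental form: L = 0, M = 0, N = 6*sqrt(37)*u^2/(37*Abs(u)).
Assemble K = (LN − M²)/(EG − F²) = 0. At (u, v) = (8, -pi/2): K = 0.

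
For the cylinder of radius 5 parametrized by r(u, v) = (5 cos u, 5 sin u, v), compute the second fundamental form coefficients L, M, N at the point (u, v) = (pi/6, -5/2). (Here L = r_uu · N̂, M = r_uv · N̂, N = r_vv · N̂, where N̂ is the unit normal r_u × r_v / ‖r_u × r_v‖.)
L = -5;  M = 0;  N = 0

Compute the unit normal N̂(u, v) = (cos(u), sin(u), 0), and the second partials r_uu, r_uv, r_vv. Take dot products:
  L(u, v) = r_uu · N̂ = -5,
  M(u, v) = r_uv · N̂ = 0,
  N(u, v) = r_vv · N̂ = 0.
Evaluating at (u, v) = (pi/6, -5/2):
  L = -5, M = 0, N = 0.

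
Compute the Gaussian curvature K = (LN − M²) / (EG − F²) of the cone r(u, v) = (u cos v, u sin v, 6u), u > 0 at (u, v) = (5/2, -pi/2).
K = 0

Coefficients of the first fundamental form: E = 37, F = 0, G = u^2.
Coefficients of the second fundamental form: L = 0, M = 0, N = 6*sqrt(37)*u^2/(37*Abs(u)).
Assemble K = (LN − M²)/(EG − F²) = 0. At (u, v) = (5/2, -pi/2): K = 0.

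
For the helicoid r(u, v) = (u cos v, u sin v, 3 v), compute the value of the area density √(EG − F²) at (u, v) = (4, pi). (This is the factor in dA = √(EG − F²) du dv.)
√(EG − F²)|_{(4, pi)} = 5

E = 1, F = 0, G = u^2 + 9, so EG − F² = u^2 + 9. Taking the positive square root: √(EG − F²) = sqrt(u^2 + 9). At (u, v) = (4, pi): 5.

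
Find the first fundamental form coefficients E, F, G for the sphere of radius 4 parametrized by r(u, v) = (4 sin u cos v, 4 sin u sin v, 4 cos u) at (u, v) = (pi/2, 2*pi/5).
E = 16;  F = 0;  G = 16

Partials: r_u = (4*cos(u)*cos(v), 4*sin(v)*cos(u), -4*sin(u)), r_v = (-4*sin(u)*sin(v), 4*sin(u)*cos(v), 0). As functions of (u, v):
  E = r_u · r_u = 16,
  F = r_u · r_v = 0,
  G = r_v · r_v = 16*sin(u)^2.
Evaluating at (u, v) = (pi/2, 2*pi/5): E = 16, F = 0, G = 16.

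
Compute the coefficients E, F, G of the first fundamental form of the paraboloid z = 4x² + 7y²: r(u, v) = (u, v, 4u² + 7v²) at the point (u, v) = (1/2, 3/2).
E = 17;  F = 84;  G = 442

Partials: r_u = (1, 0, 8*u), r_v = (0, 1, 14*v). As functions of (u, v):
  E = r_u · r_u = 64*u^2 + 1,
  F = r_u · r_v = 112*u*v,
  G = r_v · r_v = 196*v^2 + 1.
Evaluating at (u, v) = (1/2, 3/2): E = 17, F = 84, G = 442.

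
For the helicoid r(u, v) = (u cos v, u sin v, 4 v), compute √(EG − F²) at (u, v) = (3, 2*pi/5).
√(EG − F²)|_{(3, 2*pi/5)} = 5

E = 1, F = 0, G = u^2 + 16; EG − F² = u^2 + 16; √(EG − F²) = sqrt(u^2 + 16). At the given point: 5.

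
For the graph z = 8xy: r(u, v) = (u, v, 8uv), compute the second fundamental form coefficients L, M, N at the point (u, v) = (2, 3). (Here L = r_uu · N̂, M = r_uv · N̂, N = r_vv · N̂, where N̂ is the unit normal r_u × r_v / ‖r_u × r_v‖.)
L = 0;  M = 8*sqrt(17)/119;  N = 0

Compute the unit normal N̂(u, v) = (-8*v/sqrt(64*u^2 + 64*v^2 + 1), -8*u/sqrt(64*u^2 + 64*v^2 + 1), 1/sqrt(64*u^2 + 64*v^2 + 1)), and the second partials r_uu, r_uv, r_vv. Take dot products:
  L(u, v) = r_uu · N̂ = 0,
  M(u, v) = r_uv · N̂ = 8/sqrt(64*u^2 + 64*v^2 + 1),
  N(u, v) = r_vv · N̂ = 0.
Evaluating at (u, v) = (2, 3):
  L = 0, M = 8*sqrt(17)/119, N = 0.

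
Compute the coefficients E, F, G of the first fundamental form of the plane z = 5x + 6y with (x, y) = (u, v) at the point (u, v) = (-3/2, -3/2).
E = 26;  F = 30;  G = 37

Partials: r_u = (1, 0, 5), r_v = (0, 1, 6). As functions of (u, v):
  E = r_u · r_u = 26,
  F = r_u · r_v = 30,
  G = r_v · r_v = 37.
Evaluating at (u, v) = (-3/2, -3/2): E = 26, F = 30, G = 37.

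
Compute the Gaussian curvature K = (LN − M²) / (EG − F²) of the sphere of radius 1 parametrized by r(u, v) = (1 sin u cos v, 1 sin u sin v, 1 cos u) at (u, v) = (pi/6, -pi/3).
K = 1

Coefficients of the first fundamental form: E = 1, F = 0, G = sin(u)^2.
Coefficients of the second fundamental form: L = -sin(u)/Abs(sin(u)), M = 0, N = -sin(u)^3/Abs(sin(u)).
Assemble K = (LN − M²)/(EG − F²) = 1. At (u, v) = (pi/6, -pi/3): K = 1.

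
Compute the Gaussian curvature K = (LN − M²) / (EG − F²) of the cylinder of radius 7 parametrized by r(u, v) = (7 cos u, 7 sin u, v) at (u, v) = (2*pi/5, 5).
K = 0

Coefficients of the first fundamental form: E = 49, F = 0, G = 1.
Coefficients of the second fundamental form: L = -7, M = 0, N = 0.
Assemble K = (LN − M²)/(EG − F²) = 0. At (u, v) = (2*pi/5, 5): K = 0.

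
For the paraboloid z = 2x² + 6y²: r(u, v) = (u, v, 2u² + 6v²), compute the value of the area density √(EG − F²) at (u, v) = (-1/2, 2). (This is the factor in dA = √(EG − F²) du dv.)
√(EG − F²)|_{(-1/2, 2)} = sqrt(581)

E = 16*u^2 + 1, F = 48*u*v, G = 144*v^2 + 1, so EG − F² = 16*u^2 + 144*v^2 + 1. Taking the positive square root: √(EG − F²) = sqrt(16*u^2 + 144*v^2 + 1). At (u, v) = (-1/2, 2): sqrt(581).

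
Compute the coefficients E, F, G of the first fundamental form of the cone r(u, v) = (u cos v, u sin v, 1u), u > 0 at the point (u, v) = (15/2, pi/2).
E = 2;  F = 0;  G = 225/4

Partials: r_u = (cos(v), sin(v), 1), r_v = (-u*sin(v), u*cos(v), 0). As functions of (u, v):
  E = r_u · r_u = 2,
  F = r_u · r_v = 0,
  G = r_v · r_v = u^2.
Evaluating at (u, v) = (15/2, pi/2): E = 2, F = 0, G = 225/4.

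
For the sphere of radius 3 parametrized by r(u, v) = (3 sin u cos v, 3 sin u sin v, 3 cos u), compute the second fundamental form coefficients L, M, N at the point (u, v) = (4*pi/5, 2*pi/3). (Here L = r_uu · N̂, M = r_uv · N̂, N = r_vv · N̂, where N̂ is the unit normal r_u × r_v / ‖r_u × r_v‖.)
L = -3;  M = 0;  N = -15/8 + 3*sqrt(5)/8

Compute the unit normal N̂(u, v) = (sin(u)^2*cos(v)/Abs(sin(u)), sin(u)^2*sin(v)/Abs(sin(u)), sin(2*u)/(2*Abs(sin(u)))), and the second partials r_uu, r_uv, r_vv. Take dot products:
  L(u, v) = r_uu · N̂ = -3*sin(u)/Abs(sin(u)),
  M(u, v) = r_uv · N̂ = 0,
  N(u, v) = r_vv · N̂ = -3*sin(u)^3/Abs(sin(u)).
Evaluating at (u, v) = (4*pi/5, 2*pi/3):
  L = -3, M = 0, N = -15/8 + 3*sqrt(5)/8.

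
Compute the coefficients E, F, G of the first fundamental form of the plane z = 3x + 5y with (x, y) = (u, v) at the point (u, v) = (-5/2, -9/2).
E = 10;  F = 15;  G = 26

Partials: r_u = (1, 0, 3), r_v = (0, 1, 5). As functions of (u, v):
  E = r_u · r_u = 10,
  F = r_u · r_v = 15,
  G = r_v · r_v = 26.
Evaluating at (u, v) = (-5/2, -9/2): E = 10, F = 15, G = 26.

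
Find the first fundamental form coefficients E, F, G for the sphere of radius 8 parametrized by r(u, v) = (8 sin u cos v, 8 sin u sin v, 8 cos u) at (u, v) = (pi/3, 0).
E = 64;  F = 0;  G = 48

Partials: r_u = (8*cos(u)*cos(v), 8*sin(v)*cos(u), -8*sin(u)), r_v = (-8*sin(u)*sin(v), 8*sin(u)*cos(v), 0). As functions of (u, v):
  E = r_u · r_u = 64,
  F = r_u · r_v = 0,
  G = r_v · r_v = 64*sin(u)^2.
Evaluating at (u, v) = (pi/3, 0): E = 64, F = 0, G = 48.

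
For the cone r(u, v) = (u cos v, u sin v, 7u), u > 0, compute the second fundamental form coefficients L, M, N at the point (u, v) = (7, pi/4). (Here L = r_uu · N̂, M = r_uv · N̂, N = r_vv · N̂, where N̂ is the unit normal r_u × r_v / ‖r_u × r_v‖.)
L = 0;  M = 0;  N = 49*sqrt(2)/10

Compute the unit normal N̂(u, v) = (-7*sqrt(2)*u*cos(v)/(10*Abs(u)), -7*sqrt(2)*u*sin(v)/(10*Abs(u)), sqrt(2)*u/(10*Abs(u))), and the second partials r_uu, r_uv, r_vv. Take dot products:
  L(u, v) = r_uu · N̂ = 0,
  M(u, v) = r_uv · N̂ = 0,
  N(u, v) = r_vv · N̂ = 7*sqrt(2)*u^2/(10*Abs(u)).
Evaluating at (u, v) = (7, pi/4):
  L = 0, M = 0, N = 49*sqrt(2)/10.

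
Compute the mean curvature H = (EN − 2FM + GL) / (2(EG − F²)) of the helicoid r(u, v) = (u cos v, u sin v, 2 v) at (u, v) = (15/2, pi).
H = 0

With E = 1, F = 0, G = u^2 + 4, L = 0, M = -2/sqrt(u^2 + 4), N = 0, assemble
  H = (EN − 2FM + GL) / (2(EG − F²)) = 0.
At (u, v) = (15/2, pi): H = 0.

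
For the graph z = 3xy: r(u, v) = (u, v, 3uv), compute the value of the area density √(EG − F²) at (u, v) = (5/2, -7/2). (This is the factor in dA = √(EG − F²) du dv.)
√(EG − F²)|_{(5/2, -7/2)} = sqrt(670)/2

E = 9*v^2 + 1, F = 9*u*v, G = 9*u^2 + 1, so EG − F² = 9*u^2 + 9*v^2 + 1. Taking the positive square root: √(EG − F²) = sqrt(9*u^2 + 9*v^2 + 1). At (u, v) = (5/2, -7/2): sqrt(670)/2.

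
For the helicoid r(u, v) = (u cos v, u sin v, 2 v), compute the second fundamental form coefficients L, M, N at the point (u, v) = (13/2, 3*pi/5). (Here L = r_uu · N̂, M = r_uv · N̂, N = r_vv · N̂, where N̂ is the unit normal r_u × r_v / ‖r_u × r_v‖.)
L = 0;  M = -4*sqrt(185)/185;  N = 0

Compute the unit normal N̂(u, v) = (2*sin(v)/sqrt(u^2 + 4), -2*cos(v)/sqrt(u^2 + 4), u/sqrt(u^2 + 4)), and the second partials r_uu, r_uv, r_vv. Take dot products:
  L(u, v) = r_uu · N̂ = 0,
  M(u, v) = r_uv · N̂ = -2/sqrt(u^2 + 4),
  N(u, v) = r_vv · N̂ = 0.
Evaluating at (u, v) = (13/2, 3*pi/5):
  L = 0, M = -4*sqrt(185)/185, N = 0.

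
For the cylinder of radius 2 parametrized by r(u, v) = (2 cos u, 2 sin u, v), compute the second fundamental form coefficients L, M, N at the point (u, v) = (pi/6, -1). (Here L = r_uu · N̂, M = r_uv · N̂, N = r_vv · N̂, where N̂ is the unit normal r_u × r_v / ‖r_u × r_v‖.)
L = -2;  M = 0;  N = 0

Compute the unit normal N̂(u, v) = (cos(u), sin(u), 0), and the second partials r_uu, r_uv, r_vv. Take dot products:
  L(u, v) = r_uu · N̂ = -2,
  M(u, v) = r_uv · N̂ = 0,
  N(u, v) = r_vv · N̂ = 0.
Evaluating at (u, v) = (pi/6, -1):
  L = -2, M = 0, N = 0.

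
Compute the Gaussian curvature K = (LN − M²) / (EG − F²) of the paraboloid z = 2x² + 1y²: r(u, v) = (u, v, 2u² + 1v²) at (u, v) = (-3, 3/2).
K = 2/5929

Coefficients of the first fundamental form: E = 16*u^2 + 1, F = 8*u*v, G = 4*v^2 + 1.
Coefficients of the second fundamental form: L = 4/sqrt(16*u^2 + 4*v^2 + 1), M = 0, N = 2/sqrt(16*u^2 + 4*v^2 + 1).
Assemble K = (LN − M²)/(EG − F²) = 8/(256*u^4 + 128*u^2*v^2 + 32*u^2 + 16*v^4 + 8*v^2 + 1). At (u, v) = (-3, 3/2): K = 2/5929.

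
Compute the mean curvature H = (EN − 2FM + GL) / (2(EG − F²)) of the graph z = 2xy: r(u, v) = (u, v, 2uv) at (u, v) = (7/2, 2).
H = -14*sqrt(66)/1089

With E = 4*v^2 + 1, F = 4*u*v, G = 4*u^2 + 1, L = 0, M = 2/sqrt(4*u^2 + 4*v^2 + 1), N = 0, assemble
  H = (EN − 2FM + GL) / (2(EG − F²)) = -8*u*v/(4*u^2 + 4*v^2 + 1)^(3/2).
At (u, v) = (7/2, 2): H = -14*sqrt(66)/1089.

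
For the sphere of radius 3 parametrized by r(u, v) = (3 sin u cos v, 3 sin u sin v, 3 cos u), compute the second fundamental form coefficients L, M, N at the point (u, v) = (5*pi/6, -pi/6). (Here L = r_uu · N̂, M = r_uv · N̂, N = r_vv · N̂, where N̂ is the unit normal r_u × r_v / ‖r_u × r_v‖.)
L = -3;  M = 0;  N = -3/4

Compute the unit normal N̂(u, v) = (sin(u)^2*cos(v)/Abs(sin(u)), sin(u)^2*sin(v)/Abs(sin(u)), sin(2*u)/(2*Abs(sin(u)))), and the second partials r_uu, r_uv, r_vv. Take dot products:
  L(u, v) = r_uu · N̂ = -3*sin(u)/Abs(sin(u)),
  M(u, v) = r_uv · N̂ = 0,
  N(u, v) = r_vv · N̂ = -3*sin(u)^3/Abs(sin(u)).
Evaluating at (u, v) = (5*pi/6, -pi/6):
  L = -3, M = 0, N = -3/4.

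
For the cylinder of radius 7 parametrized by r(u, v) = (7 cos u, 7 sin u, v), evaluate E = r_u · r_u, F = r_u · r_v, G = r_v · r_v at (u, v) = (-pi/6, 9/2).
E = 49;  F = 0;  G = 1

Partials: r_u = (-7*sin(u), 7*cos(u), 0), r_v = (0, 0, 1). As functions of (u, v):
  E = r_u · r_u = 49,
  F = r_u · r_v = 0,
  G = r_v · r_v = 1.
Evaluating at (u, v) = (-pi/6, 9/2): E = 49, F = 0, G = 1.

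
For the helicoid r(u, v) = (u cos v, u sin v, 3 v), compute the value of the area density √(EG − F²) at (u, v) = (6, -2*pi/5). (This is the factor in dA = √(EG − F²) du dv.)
√(EG − F²)|_{(6, -2*pi/5)} = 3*sqrt(5)

E = 1, F = 0, G = u^2 + 9, so EG − F² = u^2 + 9. Taking the positive square root: √(EG − F²) = sqrt(u^2 + 9). At (u, v) = (6, -2*pi/5): 3*sqrt(5).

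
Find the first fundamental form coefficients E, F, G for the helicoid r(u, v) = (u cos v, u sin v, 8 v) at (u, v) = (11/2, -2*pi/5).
E = 1;  F = 0;  G = 377/4

Partials: r_u = (cos(v), sin(v), 0), r_v = (-u*sin(v), u*cos(v), 8). As functions of (u, v):
  E = r_u · r_u = 1,
  F = r_u · r_v = 0,
  G = r_v · r_v = u^2 + 64.
Evaluating at (u, v) = (11/2, -2*pi/5): E = 1, F = 0, G = 377/4.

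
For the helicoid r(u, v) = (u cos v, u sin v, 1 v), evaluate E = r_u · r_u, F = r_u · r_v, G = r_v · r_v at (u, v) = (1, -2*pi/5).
E = 1;  F = 0;  G = 2

Partials: r_u = (cos(v), sin(v), 0), r_v = (-u*sin(v), u*cos(v), 1). As functions of (u, v):
  E = r_u · r_u = 1,
  F = r_u · r_v = 0,
  G = r_v · r_v = u^2 + 1.
Evaluating at (u, v) = (1, -2*pi/5): E = 1, F = 0, G = 2.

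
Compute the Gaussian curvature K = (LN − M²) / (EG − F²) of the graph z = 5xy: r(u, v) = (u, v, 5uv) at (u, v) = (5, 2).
K = -25/527076

Coefficients of the first fundamental form: E = 25*v^2 + 1, F = 25*u*v, G = 25*u^2 + 1.
Coefficients of the second fundamental form: L = 0, M = 5/sqrt(25*u^2 + 25*v^2 + 1), N = 0.
Assemble K = (LN − M²)/(EG − F²) = -25/(625*u^4 + 1250*u^2*v^2 + 50*u^2 + 625*v^4 + 50*v^2 + 1). At (u, v) = (5, 2): K = -25/527076.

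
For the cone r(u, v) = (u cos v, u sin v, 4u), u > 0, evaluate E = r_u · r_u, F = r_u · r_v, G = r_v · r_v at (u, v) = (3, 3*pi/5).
E = 17;  F = 0;  G = 9

Partials: r_u = (cos(v), sin(v), 4), r_v = (-u*sin(v), u*cos(v), 0). As functions of (u, v):
  E = r_u · r_u = 17,
  F = r_u · r_v = 0,
  G = r_v · r_v = u^2.
Evaluating at (u, v) = (3, 3*pi/5): E = 17, F = 0, G = 9.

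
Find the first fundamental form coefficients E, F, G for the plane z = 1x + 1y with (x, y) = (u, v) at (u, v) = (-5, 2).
E = 2;  F = 1;  G = 2

Partials: r_u = (1, 0, 1), r_v = (0, 1, 1). As functions of (u, v):
  E = r_u · r_u = 2,
  F = r_u · r_v = 1,
  G = r_v · r_v = 2.
Evaluating at (u, v) = (-5, 2): E = 2, F = 1, G = 2.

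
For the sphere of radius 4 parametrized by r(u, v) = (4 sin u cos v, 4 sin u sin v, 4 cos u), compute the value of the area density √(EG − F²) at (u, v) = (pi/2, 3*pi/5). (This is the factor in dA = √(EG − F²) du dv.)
√(EG − F²)|_{(pi/2, 3*pi/5)} = 16

E = 16, F = 0, G = 16*sin(u)^2, so EG − F² = 256*sin(u)^2. Taking the positive square root: √(EG − F²) = 16*Abs(sin(u)). At (u, v) = (pi/2, 3*pi/5): 16.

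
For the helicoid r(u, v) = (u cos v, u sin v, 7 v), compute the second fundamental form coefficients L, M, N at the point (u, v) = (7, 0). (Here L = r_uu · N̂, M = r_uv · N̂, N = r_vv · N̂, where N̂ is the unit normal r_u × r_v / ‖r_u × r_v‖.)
L = 0;  M = -sqrt(2)/2;  N = 0

Compute the unit normal N̂(u, v) = (7*sin(v)/sqrt(u^2 + 49), -7*cos(v)/sqrt(u^2 + 49), u/sqrt(u^2 + 49)), and the second partials r_uu, r_uv, r_vv. Take dot products:
  L(u, v) = r_uu · N̂ = 0,
  M(u, v) = r_uv · N̂ = -7/sqrt(u^2 + 49),
  N(u, v) = r_vv · N̂ = 0.
Evaluating at (u, v) = (7, 0):
  L = 0, M = -sqrt(2)/2, N = 0.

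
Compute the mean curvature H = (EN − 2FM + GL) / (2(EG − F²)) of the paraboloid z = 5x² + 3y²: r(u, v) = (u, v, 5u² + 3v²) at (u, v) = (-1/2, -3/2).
H = 488*sqrt(107)/11449

With E = 100*u^2 + 1, F = 60*u*v, G = 36*v^2 + 1, L = 10/sqrt(100*u^2 + 36*v^2 + 1), M = 0, N = 6/sqrt(100*u^2 + 36*v^2 + 1), assemble
  H = (EN − 2FM + GL) / (2(EG − F²)) = 4*(75*u^2 + 45*v^2 + 2)/(100*u^2 + 36*v^2 + 1)^(3/2).
At (u, v) = (-1/2, -3/2): H = 488*sqrt(107)/11449.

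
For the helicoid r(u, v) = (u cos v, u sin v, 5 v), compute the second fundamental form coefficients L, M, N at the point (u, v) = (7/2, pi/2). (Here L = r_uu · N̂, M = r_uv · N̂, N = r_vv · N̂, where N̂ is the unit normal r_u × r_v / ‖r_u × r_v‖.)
L = 0;  M = -10*sqrt(149)/149;  N = 0

Compute the unit normal N̂(u, v) = (5*sin(v)/sqrt(u^2 + 25), -5*cos(v)/sqrt(u^2 + 25), u/sqrt(u^2 + 25)), and the second partials r_uu, r_uv, r_vv. Take dot products:
  L(u, v) = r_uu · N̂ = 0,
  M(u, v) = r_uv · N̂ = -5/sqrt(u^2 + 25),
  N(u, v) = r_vv · N̂ = 0.
Evaluating at (u, v) = (7/2, pi/2):
  L = 0, M = -10*sqrt(149)/149, N = 0.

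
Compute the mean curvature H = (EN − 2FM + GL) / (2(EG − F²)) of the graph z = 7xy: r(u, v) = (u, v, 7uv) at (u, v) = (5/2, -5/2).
H = 8575*sqrt(2454)/3011058

With E = 49*v^2 + 1, F = 49*u*v, G = 49*u^2 + 1, L = 0, M = 7/sqrt(49*u^2 + 49*v^2 + 1), N = 0, assemble
  H = (EN − 2FM + GL) / (2(EG − F²)) = -343*u*v/(49*u^2 + 49*v^2 + 1)^(3/2).
At (u, v) = (5/2, -5/2): H = 8575*sqrt(2454)/3011058.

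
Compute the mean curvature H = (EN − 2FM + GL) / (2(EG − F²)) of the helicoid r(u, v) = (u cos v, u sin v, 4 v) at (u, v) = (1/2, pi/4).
H = 0

With E = 1, F = 0, G = u^2 + 16, L = 0, M = -4/sqrt(u^2 + 16), N = 0, assemble
  H = (EN − 2FM + GL) / (2(EG − F²)) = 0.
At (u, v) = (1/2, pi/4): H = 0.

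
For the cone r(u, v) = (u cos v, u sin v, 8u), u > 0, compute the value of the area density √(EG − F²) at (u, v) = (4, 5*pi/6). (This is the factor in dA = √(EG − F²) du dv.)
√(EG − F²)|_{(4, 5*pi/6)} = 4*sqrt(65)

E = 65, F = 0, G = u^2, so EG − F² = 65*u^2. Taking the positive square root: √(EG − F²) = sqrt(65)*Abs(u). At (u, v) = (4, 5*pi/6): 4*sqrt(65).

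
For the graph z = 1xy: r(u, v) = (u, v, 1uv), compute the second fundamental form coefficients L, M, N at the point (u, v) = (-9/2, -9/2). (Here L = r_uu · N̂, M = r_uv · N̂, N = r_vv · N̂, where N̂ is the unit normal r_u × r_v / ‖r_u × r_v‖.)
L = 0;  M = sqrt(166)/83;  N = 0

Compute the unit normal N̂(u, v) = (-v/sqrt(u^2 + v^2 + 1), -u/sqrt(u^2 + v^2 + 1), 1/sqrt(u^2 + v^2 + 1)), and the second partials r_uu, r_uv, r_vv. Take dot products:
  L(u, v) = r_uu · N̂ = 0,
  M(u, v) = r_uv · N̂ = 1/sqrt(u^2 + v^2 + 1),
  N(u, v) = r_vv · N̂ = 0.
Evaluating at (u, v) = (-9/2, -9/2):
  L = 0, M = sqrt(166)/83, N = 0.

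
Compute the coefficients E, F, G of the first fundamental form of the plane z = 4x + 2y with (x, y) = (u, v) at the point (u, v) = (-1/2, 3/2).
E = 17;  F = 8;  G = 5

Partials: r_u = (1, 0, 4), r_v = (0, 1, 2). As functions of (u, v):
  E = r_u · r_u = 17,
  F = r_u · r_v = 8,
  G = r_v · r_v = 5.
Evaluating at (u, v) = (-1/2, 3/2): E = 17, F = 8, G = 5.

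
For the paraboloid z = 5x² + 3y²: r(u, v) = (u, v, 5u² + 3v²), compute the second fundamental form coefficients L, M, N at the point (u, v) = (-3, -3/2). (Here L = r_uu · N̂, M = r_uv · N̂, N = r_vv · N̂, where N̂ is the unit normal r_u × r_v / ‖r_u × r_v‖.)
L = 5*sqrt(982)/491;  M = 0;  N = 3*sqrt(982)/491

Compute the unit normal N̂(u, v) = (-10*u/sqrt(100*u^2 + 36*v^2 + 1), -6*v/sqrt(100*u^2 + 36*v^2 + 1), 1/sqrt(100*u^2 + 36*v^2 + 1)), and the second partials r_uu, r_uv, r_vv. Take dot products:
  L(u, v) = r_uu · N̂ = 10/sqrt(100*u^2 + 36*v^2 + 1),
  M(u, v) = r_uv · N̂ = 0,
  N(u, v) = r_vv · N̂ = 6/sqrt(100*u^2 + 36*v^2 + 1).
Evaluating at (u, v) = (-3, -3/2):
  L = 5*sqrt(982)/491, M = 0, N = 3*sqrt(982)/491.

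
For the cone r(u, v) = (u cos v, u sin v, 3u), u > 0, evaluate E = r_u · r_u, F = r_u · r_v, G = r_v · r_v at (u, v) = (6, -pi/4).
E = 10;  F = 0;  G = 36

Partials: r_u = (cos(v), sin(v), 3), r_v = (-u*sin(v), u*cos(v), 0). As functions of (u, v):
  E = r_u · r_u = 10,
  F = r_u · r_v = 0,
  G = r_v · r_v = u^2.
Evaluating at (u, v) = (6, -pi/4): E = 10, F = 0, G = 36.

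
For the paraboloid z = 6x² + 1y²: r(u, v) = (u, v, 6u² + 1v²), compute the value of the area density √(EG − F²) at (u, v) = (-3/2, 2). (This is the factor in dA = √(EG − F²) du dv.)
√(EG − F²)|_{(-3/2, 2)} = sqrt(341)

E = 144*u^2 + 1, F = 24*u*v, G = 4*v^2 + 1, so EG − F² = 144*u^2 + 4*v^2 + 1. Taking the positive square root: √(EG − F²) = sqrt(144*u^2 + 4*v^2 + 1). At (u, v) = (-3/2, 2): sqrt(341).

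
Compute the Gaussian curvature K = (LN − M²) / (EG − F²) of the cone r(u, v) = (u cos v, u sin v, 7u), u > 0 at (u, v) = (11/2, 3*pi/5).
K = 0

Coefficients of the first fundamental form: E = 50, F = 0, G = u^2.
Coefficients of the second fundamental form: L = 0, M = 0, N = 7*sqrt(2)*u^2/(10*Abs(u)).
Assemble K = (LN − M²)/(EG − F²) = 0. At (u, v) = (11/2, 3*pi/5): K = 0.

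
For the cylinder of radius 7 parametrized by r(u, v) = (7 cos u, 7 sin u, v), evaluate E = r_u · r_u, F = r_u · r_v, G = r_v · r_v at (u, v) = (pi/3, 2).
E = 49;  F = 0;  G = 1

Partials: r_u = (-7*sin(u), 7*cos(u), 0), r_v = (0, 0, 1). As functions of (u, v):
  E = r_u · r_u = 49,
  F = r_u · r_v = 0,
  G = r_v · r_v = 1.
Evaluating at (u, v) = (pi/3, 2): E = 49, F = 0, G = 1.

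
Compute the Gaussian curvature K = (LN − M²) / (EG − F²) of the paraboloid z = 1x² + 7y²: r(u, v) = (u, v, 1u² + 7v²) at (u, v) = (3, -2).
K = 28/674041

Coefficients of the first fundamental form: E = 4*u^2 + 1, F = 28*u*v, G = 196*v^2 + 1.
Coefficients of the second fundamental form: L = 2/sqrt(4*u^2 + 196*v^2 + 1), M = 0, N = 14/sqrt(4*u^2 + 196*v^2 + 1).
Assemble K = (LN − M²)/(EG − F²) = 28/(16*u^4 + 1568*u^2*v^2 + 8*u^2 + 38416*v^4 + 392*v^2 + 1). At (u, v) = (3, -2): K = 28/674041.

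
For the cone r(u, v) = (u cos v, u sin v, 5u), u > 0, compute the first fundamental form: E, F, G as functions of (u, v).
E = 26;  F = 0;  G = u^2

Compute partials: r_u = (cos(v), sin(v), 5), r_v = (-u*sin(v), u*cos(v), 0). Then
  E = r_u · r_u = 26,
  F = r_u · r_v = 0,
  G = r_v · r_v = u^2.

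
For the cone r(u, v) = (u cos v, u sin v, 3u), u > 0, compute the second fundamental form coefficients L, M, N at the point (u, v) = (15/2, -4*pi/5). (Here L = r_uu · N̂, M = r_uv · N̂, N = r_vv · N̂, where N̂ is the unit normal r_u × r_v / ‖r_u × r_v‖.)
L = 0;  M = 0;  N = 9*sqrt(10)/4

Compute the unit normal N̂(u, v) = (-3*sqrt(10)*u*cos(v)/(10*Abs(u)), -3*sqrt(10)*u*sin(v)/(10*Abs(u)), sqrt(10)*u/(10*Abs(u))), and the second partials r_uu, r_uv, r_vv. Take dot products:
  L(u, v) = r_uu · N̂ = 0,
  M(u, v) = r_uv · N̂ = 0,
  N(u, v) = r_vv · N̂ = 3*sqrt(10)*u^2/(10*Abs(u)).
Evaluating at (u, v) = (15/2, -4*pi/5):
  L = 0, M = 0, N = 9*sqrt(10)/4.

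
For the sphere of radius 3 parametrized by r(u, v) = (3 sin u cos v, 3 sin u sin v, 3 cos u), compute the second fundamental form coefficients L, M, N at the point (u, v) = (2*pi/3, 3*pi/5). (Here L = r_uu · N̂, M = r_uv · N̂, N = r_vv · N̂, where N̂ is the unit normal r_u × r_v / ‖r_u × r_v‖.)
L = -3;  M = 0;  N = -9/4

Compute the unit normal N̂(u, v) = (sin(u)^2*cos(v)/Abs(sin(u)), sin(u)^2*sin(v)/Abs(sin(u)), sin(2*u)/(2*Abs(sin(u)))), and the second partials r_uu, r_uv, r_vv. Take dot products:
  L(u, v) = r_uu · N̂ = -3*sin(u)/Abs(sin(u)),
  M(u, v) = r_uv · N̂ = 0,
  N(u, v) = r_vv · N̂ = -3*sin(u)^3/Abs(sin(u)).
Evaluating at (u, v) = (2*pi/3, 3*pi/5):
  L = -3, M = 0, N = -9/4.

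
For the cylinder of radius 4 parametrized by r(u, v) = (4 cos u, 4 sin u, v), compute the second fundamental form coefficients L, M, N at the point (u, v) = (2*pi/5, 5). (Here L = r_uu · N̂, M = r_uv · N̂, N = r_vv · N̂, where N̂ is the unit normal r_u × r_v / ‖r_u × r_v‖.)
L = -4;  M = 0;  N = 0

Compute the unit normal N̂(u, v) = (cos(u), sin(u), 0), and the second partials r_uu, r_uv, r_vv. Take dot products:
  L(u, v) = r_uu · N̂ = -4,
  M(u, v) = r_uv · N̂ = 0,
  N(u, v) = r_vv · N̂ = 0.
Evaluating at (u, v) = (2*pi/5, 5):
  L = -4, M = 0, N = 0.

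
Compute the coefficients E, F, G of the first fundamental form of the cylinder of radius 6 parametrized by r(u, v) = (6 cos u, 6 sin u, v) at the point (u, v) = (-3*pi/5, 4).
E = 36;  F = 0;  G = 1

Partials: r_u = (-6*sin(u), 6*cos(u), 0), r_v = (0, 0, 1). As functions of (u, v):
  E = r_u · r_u = 36,
  F = r_u · r_v = 0,
  G = r_v · r_v = 1.
Evaluating at (u, v) = (-3*pi/5, 4): E = 36, F = 0, G = 1.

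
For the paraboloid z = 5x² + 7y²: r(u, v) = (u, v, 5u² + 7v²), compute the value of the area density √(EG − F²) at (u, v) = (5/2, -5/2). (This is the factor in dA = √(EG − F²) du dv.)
√(EG − F²)|_{(5/2, -5/2)} = sqrt(1851)

E = 100*u^2 + 1, F = 140*u*v, G = 196*v^2 + 1, so EG − F² = 100*u^2 + 196*v^2 + 1. Taking the positive square root: √(EG − F²) = sqrt(100*u^2 + 196*v^2 + 1). At (u, v) = (5/2, -5/2): sqrt(1851).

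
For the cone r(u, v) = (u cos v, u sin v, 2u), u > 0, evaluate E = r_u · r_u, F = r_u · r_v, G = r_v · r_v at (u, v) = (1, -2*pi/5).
E = 5;  F = 0;  G = 1

Partials: r_u = (cos(v), sin(v), 2), r_v = (-u*sin(v), u*cos(v), 0). As functions of (u, v):
  E = r_u · r_u = 5,
  F = r_u · r_v = 0,
  G = r_v · r_v = u^2.
Evaluating at (u, v) = (1, -2*pi/5): E = 5, F = 0, G = 1.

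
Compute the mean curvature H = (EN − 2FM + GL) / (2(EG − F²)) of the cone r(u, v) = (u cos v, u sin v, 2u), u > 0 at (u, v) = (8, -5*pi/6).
H = sqrt(5)/40

With E = 5, F = 0, G = u^2, L = 0, M = 0, N = 2*sqrt(5)*u^2/(5*Abs(u)), assemble
  H = (EN − 2FM + GL) / (2(EG − F²)) = sqrt(5)/(5*Abs(u)).
At (u, v) = (8, -5*pi/6): H = sqrt(5)/40.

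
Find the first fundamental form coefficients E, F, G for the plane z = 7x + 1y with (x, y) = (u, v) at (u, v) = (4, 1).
E = 50;  F = 7;  G = 2

Partials: r_u = (1, 0, 7), r_v = (0, 1, 1). As functions of (u, v):
  E = r_u · r_u = 50,
  F = r_u · r_v = 7,
  G = r_v · r_v = 2.
Evaluating at (u, v) = (4, 1): E = 50, F = 7, G = 2.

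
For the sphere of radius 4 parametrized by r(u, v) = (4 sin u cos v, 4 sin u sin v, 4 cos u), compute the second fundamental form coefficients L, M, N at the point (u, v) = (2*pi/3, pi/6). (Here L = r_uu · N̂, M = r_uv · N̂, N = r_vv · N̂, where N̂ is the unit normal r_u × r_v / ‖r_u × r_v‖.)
L = -4;  M = 0;  N = -3

Compute the unit normal N̂(u, v) = (sin(u)^2*cos(v)/Abs(sin(u)), sin(u)^2*sin(v)/Abs(sin(u)), sin(2*u)/(2*Abs(sin(u)))), and the second partials r_uu, r_uv, r_vv. Take dot products:
  L(u, v) = r_uu · N̂ = -4*sin(u)/Abs(sin(u)),
  M(u, v) = r_uv · N̂ = 0,
  N(u, v) = r_vv · N̂ = -4*sin(u)^3/Abs(sin(u)).
Evaluating at (u, v) = (2*pi/3, pi/6):
  L = -4, M = 0, N = -3.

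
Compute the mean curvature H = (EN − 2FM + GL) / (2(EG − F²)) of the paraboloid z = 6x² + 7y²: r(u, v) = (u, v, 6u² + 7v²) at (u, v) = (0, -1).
H = 1189*sqrt(197)/38809

With E = 144*u^2 + 1, F = 168*u*v, G = 196*v^2 + 1, L = 12/sqrt(144*u^2 + 196*v^2 + 1), M = 0, N = 14/sqrt(144*u^2 + 196*v^2 + 1), assemble
  H = (EN − 2FM + GL) / (2(EG − F²)) = (1008*u^2 + 1176*v^2 + 13)/(144*u^2 + 196*v^2 + 1)^(3/2).
At (u, v) = (0, -1): H = 1189*sqrt(197)/38809.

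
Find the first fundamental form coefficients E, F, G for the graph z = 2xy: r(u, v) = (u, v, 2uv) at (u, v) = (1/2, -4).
E = 65;  F = -8;  G = 2

Partials: r_u = (1, 0, 2*v), r_v = (0, 1, 2*u). As functions of (u, v):
  E = r_u · r_u = 4*v^2 + 1,
  F = r_u · r_v = 4*u*v,
  G = r_v · r_v = 4*u^2 + 1.
Evaluating at (u, v) = (1/2, -4): E = 65, F = -8, G = 2.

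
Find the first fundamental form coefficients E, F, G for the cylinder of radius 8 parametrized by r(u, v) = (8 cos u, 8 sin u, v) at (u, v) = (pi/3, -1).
E = 64;  F = 0;  G = 1

Partials: r_u = (-8*sin(u), 8*cos(u), 0), r_v = (0, 0, 1). As functions of (u, v):
  E = r_u · r_u = 64,
  F = r_u · r_v = 0,
  G = r_v · r_v = 1.
Evaluating at (u, v) = (pi/3, -1): E = 64, F = 0, G = 1.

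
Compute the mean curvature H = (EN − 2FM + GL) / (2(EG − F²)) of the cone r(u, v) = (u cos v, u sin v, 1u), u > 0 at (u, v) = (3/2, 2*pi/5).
H = sqrt(2)/6

With E = 2, F = 0, G = u^2, L = 0, M = 0, N = sqrt(2)*u^2/(2*Abs(u)), assemble
  H = (EN − 2FM + GL) / (2(EG − F²)) = sqrt(2)/(4*Abs(u)).
At (u, v) = (3/2, 2*pi/5): H = sqrt(2)/6.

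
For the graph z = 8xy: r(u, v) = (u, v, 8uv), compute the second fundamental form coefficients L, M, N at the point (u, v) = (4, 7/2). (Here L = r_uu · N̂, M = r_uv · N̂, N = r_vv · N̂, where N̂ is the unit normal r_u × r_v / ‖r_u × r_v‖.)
L = 0;  M = 8*sqrt(201)/603;  N = 0

Compute the unit normal N̂(u, v) = (-8*v/sqrt(64*u^2 + 64*v^2 + 1), -8*u/sqrt(64*u^2 + 64*v^2 + 1), 1/sqrt(64*u^2 + 64*v^2 + 1)), and the second partials r_uu, r_uv, r_vv. Take dot products:
  L(u, v) = r_uu · N̂ = 0,
  M(u, v) = r_uv · N̂ = 8/sqrt(64*u^2 + 64*v^2 + 1),
  N(u, v) = r_vv · N̂ = 0.
Evaluating at (u, v) = (4, 7/2):
  L = 0, M = 8*sqrt(201)/603, N = 0.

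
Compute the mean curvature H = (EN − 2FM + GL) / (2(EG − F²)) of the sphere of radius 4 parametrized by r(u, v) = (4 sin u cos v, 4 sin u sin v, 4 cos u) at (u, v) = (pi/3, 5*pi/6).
H = -1/4

With E = 16, F = 0, G = 16*sin(u)^2, L = -4*sin(u)/Abs(sin(u)), M = 0, N = -4*sin(u)^3/Abs(sin(u)), assemble
  H = (EN − 2FM + GL) / (2(EG − F²)) = -sin(u)/(4*Abs(sin(u))).
At (u, v) = (pi/3, 5*pi/6): H = -1/4.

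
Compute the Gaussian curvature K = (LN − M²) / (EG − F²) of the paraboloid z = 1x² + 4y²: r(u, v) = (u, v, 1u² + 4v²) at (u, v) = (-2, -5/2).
K = 16/173889

Coefficients of the first fundamental form: E = 4*u^2 + 1, F = 16*u*v, G = 64*v^2 + 1.
Coefficients of the second fundamental form: L = 2/sqrt(4*u^2 + 64*v^2 + 1), M = 0, N = 8/sqrt(4*u^2 + 64*v^2 + 1).
Assemble K = (LN − M²)/(EG − F²) = 16/(16*u^4 + 512*u^2*v^2 + 8*u^2 + 4096*v^4 + 128*v^2 + 1). At (u, v) = (-2, -5/2): K = 16/173889.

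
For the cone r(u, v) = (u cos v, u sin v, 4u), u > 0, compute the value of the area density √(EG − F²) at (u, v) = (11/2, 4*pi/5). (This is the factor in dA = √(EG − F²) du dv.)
√(EG − F²)|_{(11/2, 4*pi/5)} = 11*sqrt(17)/2

E = 17, F = 0, G = u^2, so EG − F² = 17*u^2. Taking the positive square root: √(EG − F²) = sqrt(17)*Abs(u). At (u, v) = (11/2, 4*pi/5): 11*sqrt(17)/2.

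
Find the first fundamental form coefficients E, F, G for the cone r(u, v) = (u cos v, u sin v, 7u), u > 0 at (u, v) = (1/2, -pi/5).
E = 50;  F = 0;  G = 1/4

Partials: r_u = (cos(v), sin(v), 7), r_v = (-u*sin(v), u*cos(v), 0). As functions of (u, v):
  E = r_u · r_u = 50,
  F = r_u · r_v = 0,
  G = r_v · r_v = u^2.
Evaluating at (u, v) = (1/2, -pi/5): E = 50, F = 0, G = 1/4.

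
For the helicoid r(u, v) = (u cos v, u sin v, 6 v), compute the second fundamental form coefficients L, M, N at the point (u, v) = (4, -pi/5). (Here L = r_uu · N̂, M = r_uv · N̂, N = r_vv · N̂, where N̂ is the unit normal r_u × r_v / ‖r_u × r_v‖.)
L = 0;  M = -3*sqrt(13)/13;  N = 0

Compute the unit normal N̂(u, v) = (6*sin(v)/sqrt(u^2 + 36), -6*cos(v)/sqrt(u^2 + 36), u/sqrt(u^2 + 36)), and the second partials r_uu, r_uv, r_vv. Take dot products:
  L(u, v) = r_uu · N̂ = 0,
  M(u, v) = r_uv · N̂ = -6/sqrt(u^2 + 36),
  N(u, v) = r_vv · N̂ = 0.
Evaluating at (u, v) = (4, -pi/5):
  L = 0, M = -3*sqrt(13)/13, N = 0.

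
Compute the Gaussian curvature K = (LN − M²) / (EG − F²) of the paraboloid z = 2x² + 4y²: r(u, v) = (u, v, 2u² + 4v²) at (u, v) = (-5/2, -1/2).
K = 32/13689

Coefficients of the first fundamental form: E = 16*u^2 + 1, F = 32*u*v, G = 64*v^2 + 1.
Coefficients of the second fundamental form: L = 4/sqrt(16*u^2 + 64*v^2 + 1), M = 0, N = 8/sqrt(16*u^2 + 64*v^2 + 1).
Assemble K = (LN − M²)/(EG − F²) = 32/(256*u^4 + 2048*u^2*v^2 + 32*u^2 + 4096*v^4 + 128*v^2 + 1). At (u, v) = (-5/2, -1/2): K = 32/13689.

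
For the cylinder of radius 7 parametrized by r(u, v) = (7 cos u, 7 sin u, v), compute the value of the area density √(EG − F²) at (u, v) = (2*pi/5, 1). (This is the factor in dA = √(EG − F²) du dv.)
√(EG − F²)|_{(2*pi/5, 1)} = 7

E = 49, F = 0, G = 1, so EG − F² = 49. Taking the positive square root: √(EG − F²) = 7. At (u, v) = (2*pi/5, 1): 7.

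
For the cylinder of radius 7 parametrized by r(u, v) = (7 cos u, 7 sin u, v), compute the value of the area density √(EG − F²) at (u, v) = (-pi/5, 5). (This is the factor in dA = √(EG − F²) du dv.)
√(EG − F²)|_{(-pi/5, 5)} = 7

E = 49, F = 0, G = 1, so EG − F² = 49. Taking the positive square root: √(EG − F²) = 7. At (u, v) = (-pi/5, 5): 7.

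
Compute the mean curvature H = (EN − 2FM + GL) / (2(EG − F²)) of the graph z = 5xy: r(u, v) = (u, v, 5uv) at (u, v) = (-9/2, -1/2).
H = -1125*sqrt(2054)/2109458

With E = 25*v^2 + 1, F = 25*u*v, G = 25*u^2 + 1, L = 0, M = 5/sqrt(25*u^2 + 25*v^2 + 1), N = 0, assemble
  H = (EN − 2FM + GL) / (2(EG − F²)) = -125*u*v/(25*u^2 + 25*v^2 + 1)^(3/2).
At (u, v) = (-9/2, -1/2): H = -1125*sqrt(2054)/2109458.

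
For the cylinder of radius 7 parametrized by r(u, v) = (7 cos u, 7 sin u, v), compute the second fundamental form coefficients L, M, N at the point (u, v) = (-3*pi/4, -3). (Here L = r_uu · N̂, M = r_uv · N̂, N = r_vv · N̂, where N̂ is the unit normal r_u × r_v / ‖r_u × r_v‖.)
L = -7;  M = 0;  N = 0

Compute the unit normal N̂(u, v) = (cos(u), sin(u), 0), and the second partials r_uu, r_uv, r_vv. Take dot products:
  L(u, v) = r_uu · N̂ = -7,
  M(u, v) = r_uv · N̂ = 0,
  N(u, v) = r_vv · N̂ = 0.
Evaluating at (u, v) = (-3*pi/4, -3):
  L = -7, M = 0, N = 0.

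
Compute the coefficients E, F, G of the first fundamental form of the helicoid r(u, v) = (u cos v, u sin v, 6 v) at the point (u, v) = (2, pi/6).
E = 1;  F = 0;  G = 40

Partials: r_u = (cos(v), sin(v), 0), r_v = (-u*sin(v), u*cos(v), 6). As functions of (u, v):
  E = r_u · r_u = 1,
  F = r_u · r_v = 0,
  G = r_v · r_v = u^2 + 36.
Evaluating at (u, v) = (2, pi/6): E = 1, F = 0, G = 40.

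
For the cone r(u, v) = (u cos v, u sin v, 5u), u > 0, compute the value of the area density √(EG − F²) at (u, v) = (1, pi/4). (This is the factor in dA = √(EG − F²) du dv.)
√(EG − F²)|_{(1, pi/4)} = sqrt(26)

E = 26, F = 0, G = u^2, so EG − F² = 26*u^2. Taking the positive square root: √(EG − F²) = sqrt(26)*Abs(u). At (u, v) = (1, pi/4): sqrt(26).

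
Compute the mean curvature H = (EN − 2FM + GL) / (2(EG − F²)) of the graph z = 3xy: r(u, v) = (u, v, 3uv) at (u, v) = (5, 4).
H = -27*sqrt(370)/6845

With E = 9*v^2 + 1, F = 9*u*v, G = 9*u^2 + 1, L = 0, M = 3/sqrt(9*u^2 + 9*v^2 + 1), N = 0, assemble
  H = (EN − 2FM + GL) / (2(EG − F²)) = -27*u*v/(9*u^2 + 9*v^2 + 1)^(3/2).
At (u, v) = (5, 4): H = -27*sqrt(370)/6845.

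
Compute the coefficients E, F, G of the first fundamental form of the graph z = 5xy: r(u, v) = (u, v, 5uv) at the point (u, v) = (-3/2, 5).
E = 626;  F = -375/2;  G = 229/4

Partials: r_u = (1, 0, 5*v), r_v = (0, 1, 5*u). As functions of (u, v):
  E = r_u · r_u = 25*v^2 + 1,
  F = r_u · r_v = 25*u*v,
  G = r_v · r_v = 25*u^2 + 1.
Evaluating at (u, v) = (-3/2, 5): E = 626, F = -375/2, G = 229/4.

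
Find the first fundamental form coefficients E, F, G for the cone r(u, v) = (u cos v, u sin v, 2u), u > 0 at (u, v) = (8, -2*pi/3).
E = 5;  F = 0;  G = 64

Partials: r_u = (cos(v), sin(v), 2), r_v = (-u*sin(v), u*cos(v), 0). As functions of (u, v):
  E = r_u · r_u = 5,
  F = r_u · r_v = 0,
  G = r_v · r_v = u^2.
Evaluating at (u, v) = (8, -2*pi/3): E = 5, F = 0, G = 64.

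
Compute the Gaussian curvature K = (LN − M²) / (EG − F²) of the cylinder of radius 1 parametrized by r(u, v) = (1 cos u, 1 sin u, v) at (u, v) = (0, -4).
K = 0

Coefficients of the first fundamental form: E = 1, F = 0, G = 1.
Coefficients of the second fundamental form: L = -1, M = 0, N = 0.
Assemble K = (LN − M²)/(EG − F²) = 0. At (u, v) = (0, -4): K = 0.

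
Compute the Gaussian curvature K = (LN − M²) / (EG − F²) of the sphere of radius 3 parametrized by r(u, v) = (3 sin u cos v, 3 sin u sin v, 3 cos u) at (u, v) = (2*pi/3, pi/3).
K = 1/9

Coefficients of the first fundamental form: E = 9, F = 0, G = 9*sin(u)^2.
Coefficients of the second fundamental form: L = -3*sin(u)/Abs(sin(u)), M = 0, N = -3*sin(u)^3/Abs(sin(u)).
Assemble K = (LN − M²)/(EG − F²) = 1/9. At (u, v) = (2*pi/3, pi/3): K = 1/9.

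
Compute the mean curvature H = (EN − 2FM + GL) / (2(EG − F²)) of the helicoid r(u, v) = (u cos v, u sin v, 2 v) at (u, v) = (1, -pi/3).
H = 0

With E = 1, F = 0, G = u^2 + 4, L = 0, M = -2/sqrt(u^2 + 4), N = 0, assemble
  H = (EN − 2FM + GL) / (2(EG − F²)) = 0.
At (u, v) = (1, -pi/3): H = 0.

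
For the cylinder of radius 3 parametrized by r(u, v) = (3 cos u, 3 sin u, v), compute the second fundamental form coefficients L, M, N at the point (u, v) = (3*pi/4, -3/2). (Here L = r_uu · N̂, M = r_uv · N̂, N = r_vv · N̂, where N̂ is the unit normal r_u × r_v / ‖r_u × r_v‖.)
L = -3;  M = 0;  N = 0

Compute the unit normal N̂(u, v) = (cos(u), sin(u), 0), and the second partials r_uu, r_uv, r_vv. Take dot products:
  L(u, v) = r_uu · N̂ = -3,
  M(u, v) = r_uv · N̂ = 0,
  N(u, v) = r_vv · N̂ = 0.
Evaluating at (u, v) = (3*pi/4, -3/2):
  L = -3, M = 0, N = 0.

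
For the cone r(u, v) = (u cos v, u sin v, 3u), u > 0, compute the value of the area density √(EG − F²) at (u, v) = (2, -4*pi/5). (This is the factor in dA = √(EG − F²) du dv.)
√(EG − F²)|_{(2, -4*pi/5)} = 2*sqrt(10)

E = 10, F = 0, G = u^2, so EG − F² = 10*u^2. Taking the positive square root: √(EG − F²) = sqrt(10)*Abs(u). At (u, v) = (2, -4*pi/5): 2*sqrt(10).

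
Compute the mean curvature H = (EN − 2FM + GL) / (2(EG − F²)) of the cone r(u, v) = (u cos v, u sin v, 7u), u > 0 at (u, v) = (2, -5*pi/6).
H = 7*sqrt(2)/40

With E = 50, F = 0, G = u^2, L = 0, M = 0, N = 7*sqrt(2)*u^2/(10*Abs(u)), assemble
  H = (EN − 2FM + GL) / (2(EG − F²)) = 7*sqrt(2)/(20*Abs(u)).
At (u, v) = (2, -5*pi/6): H = 7*sqrt(2)/40.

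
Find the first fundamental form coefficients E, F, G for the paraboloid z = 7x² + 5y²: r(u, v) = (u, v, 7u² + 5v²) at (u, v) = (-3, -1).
E = 1765;  F = 420;  G = 101

Partials: r_u = (1, 0, 14*u), r_v = (0, 1, 10*v). As functions of (u, v):
  E = r_u · r_u = 196*u^2 + 1,
  F = r_u · r_v = 140*u*v,
  G = r_v · r_v = 100*v^2 + 1.
Evaluating at (u, v) = (-3, -1): E = 1765, F = 420, G = 101.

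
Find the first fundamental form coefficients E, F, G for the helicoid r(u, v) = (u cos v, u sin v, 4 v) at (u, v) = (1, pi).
E = 1;  F = 0;  G = 17

Partials: r_u = (cos(v), sin(v), 0), r_v = (-u*sin(v), u*cos(v), 4). As functions of (u, v):
  E = r_u · r_u = 1,
  F = r_u · r_v = 0,
  G = r_v · r_v = u^2 + 16.
Evaluating at (u, v) = (1, pi): E = 1, F = 0, G = 17.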